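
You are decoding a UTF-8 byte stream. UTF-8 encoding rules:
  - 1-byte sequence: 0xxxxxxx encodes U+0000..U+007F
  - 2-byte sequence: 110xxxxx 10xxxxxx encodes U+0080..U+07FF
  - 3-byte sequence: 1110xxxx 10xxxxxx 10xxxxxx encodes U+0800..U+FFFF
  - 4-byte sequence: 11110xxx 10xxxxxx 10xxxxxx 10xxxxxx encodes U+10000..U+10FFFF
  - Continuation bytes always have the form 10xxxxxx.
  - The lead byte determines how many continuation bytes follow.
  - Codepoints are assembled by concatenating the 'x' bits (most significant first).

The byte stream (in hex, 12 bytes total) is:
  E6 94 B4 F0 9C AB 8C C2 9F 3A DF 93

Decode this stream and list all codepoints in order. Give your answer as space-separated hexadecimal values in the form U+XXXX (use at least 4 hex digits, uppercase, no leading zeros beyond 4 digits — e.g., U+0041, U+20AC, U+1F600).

Answer: U+6534 U+1CACC U+009F U+003A U+07D3

Derivation:
Byte[0]=E6: 3-byte lead, need 2 cont bytes. acc=0x6
Byte[1]=94: continuation. acc=(acc<<6)|0x14=0x194
Byte[2]=B4: continuation. acc=(acc<<6)|0x34=0x6534
Completed: cp=U+6534 (starts at byte 0)
Byte[3]=F0: 4-byte lead, need 3 cont bytes. acc=0x0
Byte[4]=9C: continuation. acc=(acc<<6)|0x1C=0x1C
Byte[5]=AB: continuation. acc=(acc<<6)|0x2B=0x72B
Byte[6]=8C: continuation. acc=(acc<<6)|0x0C=0x1CACC
Completed: cp=U+1CACC (starts at byte 3)
Byte[7]=C2: 2-byte lead, need 1 cont bytes. acc=0x2
Byte[8]=9F: continuation. acc=(acc<<6)|0x1F=0x9F
Completed: cp=U+009F (starts at byte 7)
Byte[9]=3A: 1-byte ASCII. cp=U+003A
Byte[10]=DF: 2-byte lead, need 1 cont bytes. acc=0x1F
Byte[11]=93: continuation. acc=(acc<<6)|0x13=0x7D3
Completed: cp=U+07D3 (starts at byte 10)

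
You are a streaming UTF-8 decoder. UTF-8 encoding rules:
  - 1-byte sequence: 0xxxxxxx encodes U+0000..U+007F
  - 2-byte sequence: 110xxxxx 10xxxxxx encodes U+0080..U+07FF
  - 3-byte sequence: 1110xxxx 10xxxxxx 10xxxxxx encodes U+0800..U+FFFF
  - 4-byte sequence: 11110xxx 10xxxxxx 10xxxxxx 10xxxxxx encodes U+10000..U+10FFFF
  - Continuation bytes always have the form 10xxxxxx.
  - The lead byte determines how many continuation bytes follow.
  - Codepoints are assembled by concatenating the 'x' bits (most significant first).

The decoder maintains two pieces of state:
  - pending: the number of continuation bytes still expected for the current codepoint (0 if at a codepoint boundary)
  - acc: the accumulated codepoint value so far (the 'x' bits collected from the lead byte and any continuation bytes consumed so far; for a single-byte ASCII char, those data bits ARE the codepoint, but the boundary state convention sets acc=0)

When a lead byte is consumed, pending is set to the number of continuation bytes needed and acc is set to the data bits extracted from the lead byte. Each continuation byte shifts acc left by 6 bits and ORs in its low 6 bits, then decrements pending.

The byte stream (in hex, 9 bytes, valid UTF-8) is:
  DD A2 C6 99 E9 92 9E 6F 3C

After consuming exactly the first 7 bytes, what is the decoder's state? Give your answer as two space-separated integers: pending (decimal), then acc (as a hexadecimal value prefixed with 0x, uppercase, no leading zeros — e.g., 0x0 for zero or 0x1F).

Answer: 0 0x949E

Derivation:
Byte[0]=DD: 2-byte lead. pending=1, acc=0x1D
Byte[1]=A2: continuation. acc=(acc<<6)|0x22=0x762, pending=0
Byte[2]=C6: 2-byte lead. pending=1, acc=0x6
Byte[3]=99: continuation. acc=(acc<<6)|0x19=0x199, pending=0
Byte[4]=E9: 3-byte lead. pending=2, acc=0x9
Byte[5]=92: continuation. acc=(acc<<6)|0x12=0x252, pending=1
Byte[6]=9E: continuation. acc=(acc<<6)|0x1E=0x949E, pending=0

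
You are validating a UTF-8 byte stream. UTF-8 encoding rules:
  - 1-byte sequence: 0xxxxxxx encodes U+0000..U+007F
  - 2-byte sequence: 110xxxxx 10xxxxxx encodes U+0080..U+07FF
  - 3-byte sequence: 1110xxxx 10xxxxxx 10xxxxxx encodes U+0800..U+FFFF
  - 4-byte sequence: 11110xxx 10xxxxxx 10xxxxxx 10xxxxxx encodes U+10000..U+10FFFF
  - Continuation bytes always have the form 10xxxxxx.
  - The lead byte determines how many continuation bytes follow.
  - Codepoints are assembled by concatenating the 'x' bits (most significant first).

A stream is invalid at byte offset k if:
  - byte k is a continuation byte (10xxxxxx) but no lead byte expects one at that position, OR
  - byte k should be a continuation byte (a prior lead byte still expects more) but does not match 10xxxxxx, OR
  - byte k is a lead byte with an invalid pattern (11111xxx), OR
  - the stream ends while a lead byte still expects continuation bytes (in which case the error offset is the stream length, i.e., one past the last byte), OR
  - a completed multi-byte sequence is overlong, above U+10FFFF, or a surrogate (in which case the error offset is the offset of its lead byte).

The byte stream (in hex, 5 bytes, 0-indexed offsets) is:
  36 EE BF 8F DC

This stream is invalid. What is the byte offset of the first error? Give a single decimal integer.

Answer: 5

Derivation:
Byte[0]=36: 1-byte ASCII. cp=U+0036
Byte[1]=EE: 3-byte lead, need 2 cont bytes. acc=0xE
Byte[2]=BF: continuation. acc=(acc<<6)|0x3F=0x3BF
Byte[3]=8F: continuation. acc=(acc<<6)|0x0F=0xEFCF
Completed: cp=U+EFCF (starts at byte 1)
Byte[4]=DC: 2-byte lead, need 1 cont bytes. acc=0x1C
Byte[5]: stream ended, expected continuation. INVALID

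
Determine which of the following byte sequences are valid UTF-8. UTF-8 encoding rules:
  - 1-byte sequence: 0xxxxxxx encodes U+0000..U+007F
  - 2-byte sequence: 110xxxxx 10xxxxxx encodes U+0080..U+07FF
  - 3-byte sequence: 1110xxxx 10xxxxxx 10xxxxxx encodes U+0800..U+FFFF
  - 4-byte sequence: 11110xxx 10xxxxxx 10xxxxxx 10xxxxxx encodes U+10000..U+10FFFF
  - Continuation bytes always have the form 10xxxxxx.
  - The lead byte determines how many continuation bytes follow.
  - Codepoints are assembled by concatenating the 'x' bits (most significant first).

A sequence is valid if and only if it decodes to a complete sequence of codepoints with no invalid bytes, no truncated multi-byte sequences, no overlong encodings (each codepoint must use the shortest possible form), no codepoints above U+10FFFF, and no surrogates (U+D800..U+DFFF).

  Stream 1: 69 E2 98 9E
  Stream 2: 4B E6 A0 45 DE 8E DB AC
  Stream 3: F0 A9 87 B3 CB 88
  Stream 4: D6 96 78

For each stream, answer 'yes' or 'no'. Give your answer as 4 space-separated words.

Stream 1: decodes cleanly. VALID
Stream 2: error at byte offset 3. INVALID
Stream 3: decodes cleanly. VALID
Stream 4: decodes cleanly. VALID

Answer: yes no yes yes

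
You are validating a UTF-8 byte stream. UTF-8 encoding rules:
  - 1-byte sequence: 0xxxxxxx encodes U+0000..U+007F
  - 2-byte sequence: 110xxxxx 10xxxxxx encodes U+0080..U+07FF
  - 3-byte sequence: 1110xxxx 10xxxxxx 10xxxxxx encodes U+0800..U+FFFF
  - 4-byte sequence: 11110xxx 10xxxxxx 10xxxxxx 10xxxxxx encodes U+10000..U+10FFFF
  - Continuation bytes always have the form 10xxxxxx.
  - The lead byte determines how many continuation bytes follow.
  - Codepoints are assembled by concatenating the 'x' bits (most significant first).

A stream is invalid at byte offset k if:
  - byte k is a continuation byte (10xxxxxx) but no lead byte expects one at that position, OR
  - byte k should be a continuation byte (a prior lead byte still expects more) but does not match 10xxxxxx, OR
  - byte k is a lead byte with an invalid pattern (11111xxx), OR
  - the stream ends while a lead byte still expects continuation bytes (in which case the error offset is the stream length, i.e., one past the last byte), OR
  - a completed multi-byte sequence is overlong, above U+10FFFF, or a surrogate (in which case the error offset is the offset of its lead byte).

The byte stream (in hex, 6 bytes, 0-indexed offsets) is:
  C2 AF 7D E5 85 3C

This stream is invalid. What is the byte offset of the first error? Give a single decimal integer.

Answer: 5

Derivation:
Byte[0]=C2: 2-byte lead, need 1 cont bytes. acc=0x2
Byte[1]=AF: continuation. acc=(acc<<6)|0x2F=0xAF
Completed: cp=U+00AF (starts at byte 0)
Byte[2]=7D: 1-byte ASCII. cp=U+007D
Byte[3]=E5: 3-byte lead, need 2 cont bytes. acc=0x5
Byte[4]=85: continuation. acc=(acc<<6)|0x05=0x145
Byte[5]=3C: expected 10xxxxxx continuation. INVALID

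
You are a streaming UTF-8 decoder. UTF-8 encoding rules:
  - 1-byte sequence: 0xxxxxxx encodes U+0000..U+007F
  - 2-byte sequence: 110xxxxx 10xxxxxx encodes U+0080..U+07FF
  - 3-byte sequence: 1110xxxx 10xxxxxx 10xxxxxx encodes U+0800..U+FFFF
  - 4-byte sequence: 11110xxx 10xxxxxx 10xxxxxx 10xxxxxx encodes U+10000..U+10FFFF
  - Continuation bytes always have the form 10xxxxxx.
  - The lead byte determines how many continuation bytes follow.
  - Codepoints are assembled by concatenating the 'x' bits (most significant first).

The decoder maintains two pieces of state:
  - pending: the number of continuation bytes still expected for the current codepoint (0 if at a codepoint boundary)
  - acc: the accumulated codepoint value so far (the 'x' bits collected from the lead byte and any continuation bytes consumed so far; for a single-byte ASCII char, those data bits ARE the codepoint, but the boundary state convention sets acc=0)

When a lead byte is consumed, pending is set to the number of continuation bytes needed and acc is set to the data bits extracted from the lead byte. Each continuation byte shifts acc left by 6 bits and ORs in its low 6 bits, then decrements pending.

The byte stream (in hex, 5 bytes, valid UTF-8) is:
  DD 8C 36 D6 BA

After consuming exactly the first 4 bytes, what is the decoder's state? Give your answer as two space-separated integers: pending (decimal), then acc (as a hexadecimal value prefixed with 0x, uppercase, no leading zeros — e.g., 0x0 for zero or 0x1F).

Answer: 1 0x16

Derivation:
Byte[0]=DD: 2-byte lead. pending=1, acc=0x1D
Byte[1]=8C: continuation. acc=(acc<<6)|0x0C=0x74C, pending=0
Byte[2]=36: 1-byte. pending=0, acc=0x0
Byte[3]=D6: 2-byte lead. pending=1, acc=0x16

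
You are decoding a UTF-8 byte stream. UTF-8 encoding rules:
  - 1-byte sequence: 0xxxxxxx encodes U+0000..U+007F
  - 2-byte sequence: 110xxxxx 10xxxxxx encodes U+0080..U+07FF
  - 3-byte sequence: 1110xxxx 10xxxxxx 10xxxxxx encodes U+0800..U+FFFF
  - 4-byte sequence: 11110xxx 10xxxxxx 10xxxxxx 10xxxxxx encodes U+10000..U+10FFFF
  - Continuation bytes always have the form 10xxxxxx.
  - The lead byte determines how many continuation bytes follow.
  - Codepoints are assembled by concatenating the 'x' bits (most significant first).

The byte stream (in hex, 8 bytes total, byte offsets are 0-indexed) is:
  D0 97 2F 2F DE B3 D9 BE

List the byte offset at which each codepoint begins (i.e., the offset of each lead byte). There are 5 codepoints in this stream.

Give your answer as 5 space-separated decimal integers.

Byte[0]=D0: 2-byte lead, need 1 cont bytes. acc=0x10
Byte[1]=97: continuation. acc=(acc<<6)|0x17=0x417
Completed: cp=U+0417 (starts at byte 0)
Byte[2]=2F: 1-byte ASCII. cp=U+002F
Byte[3]=2F: 1-byte ASCII. cp=U+002F
Byte[4]=DE: 2-byte lead, need 1 cont bytes. acc=0x1E
Byte[5]=B3: continuation. acc=(acc<<6)|0x33=0x7B3
Completed: cp=U+07B3 (starts at byte 4)
Byte[6]=D9: 2-byte lead, need 1 cont bytes. acc=0x19
Byte[7]=BE: continuation. acc=(acc<<6)|0x3E=0x67E
Completed: cp=U+067E (starts at byte 6)

Answer: 0 2 3 4 6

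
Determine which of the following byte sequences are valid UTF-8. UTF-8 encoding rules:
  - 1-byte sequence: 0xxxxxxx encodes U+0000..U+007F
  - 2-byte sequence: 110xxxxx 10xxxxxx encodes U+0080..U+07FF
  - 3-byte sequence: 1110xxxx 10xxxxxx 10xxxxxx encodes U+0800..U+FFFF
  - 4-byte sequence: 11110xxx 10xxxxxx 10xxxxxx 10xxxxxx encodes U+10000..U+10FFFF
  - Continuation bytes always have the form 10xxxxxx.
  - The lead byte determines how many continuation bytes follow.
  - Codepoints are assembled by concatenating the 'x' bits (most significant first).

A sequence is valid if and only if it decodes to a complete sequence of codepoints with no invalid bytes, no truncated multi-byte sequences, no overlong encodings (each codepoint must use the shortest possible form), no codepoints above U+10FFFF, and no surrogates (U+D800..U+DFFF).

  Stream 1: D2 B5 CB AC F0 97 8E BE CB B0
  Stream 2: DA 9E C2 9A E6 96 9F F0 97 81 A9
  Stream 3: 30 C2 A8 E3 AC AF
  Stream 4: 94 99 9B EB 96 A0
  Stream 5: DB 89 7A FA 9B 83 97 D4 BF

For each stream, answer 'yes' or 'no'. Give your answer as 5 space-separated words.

Answer: yes yes yes no no

Derivation:
Stream 1: decodes cleanly. VALID
Stream 2: decodes cleanly. VALID
Stream 3: decodes cleanly. VALID
Stream 4: error at byte offset 0. INVALID
Stream 5: error at byte offset 3. INVALID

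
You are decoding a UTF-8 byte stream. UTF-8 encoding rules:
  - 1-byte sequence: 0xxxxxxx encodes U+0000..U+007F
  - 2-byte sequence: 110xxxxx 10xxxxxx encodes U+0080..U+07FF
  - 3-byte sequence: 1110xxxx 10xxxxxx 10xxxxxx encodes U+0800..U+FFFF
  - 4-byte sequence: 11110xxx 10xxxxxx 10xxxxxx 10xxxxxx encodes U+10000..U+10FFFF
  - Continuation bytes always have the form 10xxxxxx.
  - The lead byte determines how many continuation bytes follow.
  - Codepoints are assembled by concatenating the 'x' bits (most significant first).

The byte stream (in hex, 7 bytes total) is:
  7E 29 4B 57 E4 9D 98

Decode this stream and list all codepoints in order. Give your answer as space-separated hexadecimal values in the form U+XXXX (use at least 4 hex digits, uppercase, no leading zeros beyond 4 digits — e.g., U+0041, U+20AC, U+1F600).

Answer: U+007E U+0029 U+004B U+0057 U+4758

Derivation:
Byte[0]=7E: 1-byte ASCII. cp=U+007E
Byte[1]=29: 1-byte ASCII. cp=U+0029
Byte[2]=4B: 1-byte ASCII. cp=U+004B
Byte[3]=57: 1-byte ASCII. cp=U+0057
Byte[4]=E4: 3-byte lead, need 2 cont bytes. acc=0x4
Byte[5]=9D: continuation. acc=(acc<<6)|0x1D=0x11D
Byte[6]=98: continuation. acc=(acc<<6)|0x18=0x4758
Completed: cp=U+4758 (starts at byte 4)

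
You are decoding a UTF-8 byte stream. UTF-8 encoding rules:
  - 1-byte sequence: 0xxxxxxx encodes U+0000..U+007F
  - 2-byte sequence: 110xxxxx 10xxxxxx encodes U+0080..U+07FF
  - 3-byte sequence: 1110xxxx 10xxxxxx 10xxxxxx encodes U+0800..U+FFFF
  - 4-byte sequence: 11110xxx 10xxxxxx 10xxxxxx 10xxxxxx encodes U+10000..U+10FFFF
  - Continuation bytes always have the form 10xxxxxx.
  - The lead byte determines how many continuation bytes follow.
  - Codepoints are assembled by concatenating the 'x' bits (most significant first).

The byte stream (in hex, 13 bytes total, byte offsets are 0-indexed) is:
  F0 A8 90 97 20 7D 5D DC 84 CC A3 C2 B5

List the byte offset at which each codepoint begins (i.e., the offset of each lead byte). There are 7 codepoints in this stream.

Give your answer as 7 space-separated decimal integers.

Answer: 0 4 5 6 7 9 11

Derivation:
Byte[0]=F0: 4-byte lead, need 3 cont bytes. acc=0x0
Byte[1]=A8: continuation. acc=(acc<<6)|0x28=0x28
Byte[2]=90: continuation. acc=(acc<<6)|0x10=0xA10
Byte[3]=97: continuation. acc=(acc<<6)|0x17=0x28417
Completed: cp=U+28417 (starts at byte 0)
Byte[4]=20: 1-byte ASCII. cp=U+0020
Byte[5]=7D: 1-byte ASCII. cp=U+007D
Byte[6]=5D: 1-byte ASCII. cp=U+005D
Byte[7]=DC: 2-byte lead, need 1 cont bytes. acc=0x1C
Byte[8]=84: continuation. acc=(acc<<6)|0x04=0x704
Completed: cp=U+0704 (starts at byte 7)
Byte[9]=CC: 2-byte lead, need 1 cont bytes. acc=0xC
Byte[10]=A3: continuation. acc=(acc<<6)|0x23=0x323
Completed: cp=U+0323 (starts at byte 9)
Byte[11]=C2: 2-byte lead, need 1 cont bytes. acc=0x2
Byte[12]=B5: continuation. acc=(acc<<6)|0x35=0xB5
Completed: cp=U+00B5 (starts at byte 11)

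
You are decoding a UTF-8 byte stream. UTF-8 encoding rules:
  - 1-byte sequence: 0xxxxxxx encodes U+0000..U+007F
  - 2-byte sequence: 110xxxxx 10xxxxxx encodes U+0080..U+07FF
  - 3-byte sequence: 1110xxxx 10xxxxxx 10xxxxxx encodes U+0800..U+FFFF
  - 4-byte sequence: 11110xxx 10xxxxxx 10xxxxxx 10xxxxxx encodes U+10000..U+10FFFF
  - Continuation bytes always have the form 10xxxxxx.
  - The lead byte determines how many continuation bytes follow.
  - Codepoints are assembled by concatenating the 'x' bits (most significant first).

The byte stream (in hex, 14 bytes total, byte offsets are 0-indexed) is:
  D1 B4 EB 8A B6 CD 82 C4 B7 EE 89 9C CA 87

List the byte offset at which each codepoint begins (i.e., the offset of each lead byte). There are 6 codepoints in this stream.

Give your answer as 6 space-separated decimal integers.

Byte[0]=D1: 2-byte lead, need 1 cont bytes. acc=0x11
Byte[1]=B4: continuation. acc=(acc<<6)|0x34=0x474
Completed: cp=U+0474 (starts at byte 0)
Byte[2]=EB: 3-byte lead, need 2 cont bytes. acc=0xB
Byte[3]=8A: continuation. acc=(acc<<6)|0x0A=0x2CA
Byte[4]=B6: continuation. acc=(acc<<6)|0x36=0xB2B6
Completed: cp=U+B2B6 (starts at byte 2)
Byte[5]=CD: 2-byte lead, need 1 cont bytes. acc=0xD
Byte[6]=82: continuation. acc=(acc<<6)|0x02=0x342
Completed: cp=U+0342 (starts at byte 5)
Byte[7]=C4: 2-byte lead, need 1 cont bytes. acc=0x4
Byte[8]=B7: continuation. acc=(acc<<6)|0x37=0x137
Completed: cp=U+0137 (starts at byte 7)
Byte[9]=EE: 3-byte lead, need 2 cont bytes. acc=0xE
Byte[10]=89: continuation. acc=(acc<<6)|0x09=0x389
Byte[11]=9C: continuation. acc=(acc<<6)|0x1C=0xE25C
Completed: cp=U+E25C (starts at byte 9)
Byte[12]=CA: 2-byte lead, need 1 cont bytes. acc=0xA
Byte[13]=87: continuation. acc=(acc<<6)|0x07=0x287
Completed: cp=U+0287 (starts at byte 12)

Answer: 0 2 5 7 9 12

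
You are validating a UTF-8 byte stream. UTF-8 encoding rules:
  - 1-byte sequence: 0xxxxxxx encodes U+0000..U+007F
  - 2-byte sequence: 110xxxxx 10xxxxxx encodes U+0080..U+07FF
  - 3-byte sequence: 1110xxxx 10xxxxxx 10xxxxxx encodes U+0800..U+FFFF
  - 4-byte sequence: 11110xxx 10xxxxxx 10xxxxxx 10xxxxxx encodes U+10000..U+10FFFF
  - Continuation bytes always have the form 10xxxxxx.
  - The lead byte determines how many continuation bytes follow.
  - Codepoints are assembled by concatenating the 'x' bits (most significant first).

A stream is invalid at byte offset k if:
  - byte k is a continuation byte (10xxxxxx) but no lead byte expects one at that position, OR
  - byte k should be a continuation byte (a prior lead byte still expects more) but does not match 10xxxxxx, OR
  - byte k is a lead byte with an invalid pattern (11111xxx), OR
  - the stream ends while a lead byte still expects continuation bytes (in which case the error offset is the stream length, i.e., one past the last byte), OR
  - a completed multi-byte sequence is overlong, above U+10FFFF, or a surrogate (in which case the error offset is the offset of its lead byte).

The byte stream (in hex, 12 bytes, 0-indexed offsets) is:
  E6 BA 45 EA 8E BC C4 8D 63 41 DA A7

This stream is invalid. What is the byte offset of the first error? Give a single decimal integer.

Byte[0]=E6: 3-byte lead, need 2 cont bytes. acc=0x6
Byte[1]=BA: continuation. acc=(acc<<6)|0x3A=0x1BA
Byte[2]=45: expected 10xxxxxx continuation. INVALID

Answer: 2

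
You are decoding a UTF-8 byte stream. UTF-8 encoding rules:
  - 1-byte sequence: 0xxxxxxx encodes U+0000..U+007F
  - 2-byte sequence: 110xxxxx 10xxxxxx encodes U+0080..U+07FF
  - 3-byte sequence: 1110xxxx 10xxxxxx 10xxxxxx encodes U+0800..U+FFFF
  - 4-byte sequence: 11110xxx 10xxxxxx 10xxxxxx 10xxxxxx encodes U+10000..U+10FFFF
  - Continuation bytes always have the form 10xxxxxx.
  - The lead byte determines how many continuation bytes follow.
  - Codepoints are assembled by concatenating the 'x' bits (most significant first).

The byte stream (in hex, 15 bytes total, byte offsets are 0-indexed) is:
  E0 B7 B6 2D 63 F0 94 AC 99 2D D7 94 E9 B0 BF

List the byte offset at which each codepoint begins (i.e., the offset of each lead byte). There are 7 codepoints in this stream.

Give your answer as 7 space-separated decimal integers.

Answer: 0 3 4 5 9 10 12

Derivation:
Byte[0]=E0: 3-byte lead, need 2 cont bytes. acc=0x0
Byte[1]=B7: continuation. acc=(acc<<6)|0x37=0x37
Byte[2]=B6: continuation. acc=(acc<<6)|0x36=0xDF6
Completed: cp=U+0DF6 (starts at byte 0)
Byte[3]=2D: 1-byte ASCII. cp=U+002D
Byte[4]=63: 1-byte ASCII. cp=U+0063
Byte[5]=F0: 4-byte lead, need 3 cont bytes. acc=0x0
Byte[6]=94: continuation. acc=(acc<<6)|0x14=0x14
Byte[7]=AC: continuation. acc=(acc<<6)|0x2C=0x52C
Byte[8]=99: continuation. acc=(acc<<6)|0x19=0x14B19
Completed: cp=U+14B19 (starts at byte 5)
Byte[9]=2D: 1-byte ASCII. cp=U+002D
Byte[10]=D7: 2-byte lead, need 1 cont bytes. acc=0x17
Byte[11]=94: continuation. acc=(acc<<6)|0x14=0x5D4
Completed: cp=U+05D4 (starts at byte 10)
Byte[12]=E9: 3-byte lead, need 2 cont bytes. acc=0x9
Byte[13]=B0: continuation. acc=(acc<<6)|0x30=0x270
Byte[14]=BF: continuation. acc=(acc<<6)|0x3F=0x9C3F
Completed: cp=U+9C3F (starts at byte 12)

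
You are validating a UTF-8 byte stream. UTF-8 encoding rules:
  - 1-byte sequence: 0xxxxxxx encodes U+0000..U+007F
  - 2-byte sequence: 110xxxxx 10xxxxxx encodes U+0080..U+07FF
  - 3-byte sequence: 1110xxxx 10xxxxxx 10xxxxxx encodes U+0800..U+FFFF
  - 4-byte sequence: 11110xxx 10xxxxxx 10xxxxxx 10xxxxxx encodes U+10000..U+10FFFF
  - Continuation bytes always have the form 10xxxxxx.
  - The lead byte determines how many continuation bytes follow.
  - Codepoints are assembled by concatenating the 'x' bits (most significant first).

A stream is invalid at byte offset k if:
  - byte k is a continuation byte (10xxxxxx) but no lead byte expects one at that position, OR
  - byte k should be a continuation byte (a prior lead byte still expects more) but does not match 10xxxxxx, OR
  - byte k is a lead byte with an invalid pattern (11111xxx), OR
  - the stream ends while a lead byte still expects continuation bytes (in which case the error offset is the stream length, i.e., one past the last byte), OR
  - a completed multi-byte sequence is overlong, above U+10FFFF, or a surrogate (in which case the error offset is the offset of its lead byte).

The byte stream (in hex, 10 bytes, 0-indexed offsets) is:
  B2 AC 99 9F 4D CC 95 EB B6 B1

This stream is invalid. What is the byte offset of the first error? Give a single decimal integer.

Byte[0]=B2: INVALID lead byte (not 0xxx/110x/1110/11110)

Answer: 0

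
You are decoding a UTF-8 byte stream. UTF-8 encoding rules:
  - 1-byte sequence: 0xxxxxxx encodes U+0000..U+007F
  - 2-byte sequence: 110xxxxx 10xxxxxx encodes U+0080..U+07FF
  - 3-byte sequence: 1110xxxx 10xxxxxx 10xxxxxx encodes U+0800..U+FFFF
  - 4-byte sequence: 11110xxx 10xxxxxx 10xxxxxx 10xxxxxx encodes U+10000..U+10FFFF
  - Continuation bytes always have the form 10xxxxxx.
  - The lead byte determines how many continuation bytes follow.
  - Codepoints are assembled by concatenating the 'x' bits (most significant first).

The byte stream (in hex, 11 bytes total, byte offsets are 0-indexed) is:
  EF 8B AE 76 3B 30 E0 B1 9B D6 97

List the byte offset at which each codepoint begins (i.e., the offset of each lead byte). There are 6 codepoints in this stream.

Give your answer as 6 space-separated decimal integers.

Byte[0]=EF: 3-byte lead, need 2 cont bytes. acc=0xF
Byte[1]=8B: continuation. acc=(acc<<6)|0x0B=0x3CB
Byte[2]=AE: continuation. acc=(acc<<6)|0x2E=0xF2EE
Completed: cp=U+F2EE (starts at byte 0)
Byte[3]=76: 1-byte ASCII. cp=U+0076
Byte[4]=3B: 1-byte ASCII. cp=U+003B
Byte[5]=30: 1-byte ASCII. cp=U+0030
Byte[6]=E0: 3-byte lead, need 2 cont bytes. acc=0x0
Byte[7]=B1: continuation. acc=(acc<<6)|0x31=0x31
Byte[8]=9B: continuation. acc=(acc<<6)|0x1B=0xC5B
Completed: cp=U+0C5B (starts at byte 6)
Byte[9]=D6: 2-byte lead, need 1 cont bytes. acc=0x16
Byte[10]=97: continuation. acc=(acc<<6)|0x17=0x597
Completed: cp=U+0597 (starts at byte 9)

Answer: 0 3 4 5 6 9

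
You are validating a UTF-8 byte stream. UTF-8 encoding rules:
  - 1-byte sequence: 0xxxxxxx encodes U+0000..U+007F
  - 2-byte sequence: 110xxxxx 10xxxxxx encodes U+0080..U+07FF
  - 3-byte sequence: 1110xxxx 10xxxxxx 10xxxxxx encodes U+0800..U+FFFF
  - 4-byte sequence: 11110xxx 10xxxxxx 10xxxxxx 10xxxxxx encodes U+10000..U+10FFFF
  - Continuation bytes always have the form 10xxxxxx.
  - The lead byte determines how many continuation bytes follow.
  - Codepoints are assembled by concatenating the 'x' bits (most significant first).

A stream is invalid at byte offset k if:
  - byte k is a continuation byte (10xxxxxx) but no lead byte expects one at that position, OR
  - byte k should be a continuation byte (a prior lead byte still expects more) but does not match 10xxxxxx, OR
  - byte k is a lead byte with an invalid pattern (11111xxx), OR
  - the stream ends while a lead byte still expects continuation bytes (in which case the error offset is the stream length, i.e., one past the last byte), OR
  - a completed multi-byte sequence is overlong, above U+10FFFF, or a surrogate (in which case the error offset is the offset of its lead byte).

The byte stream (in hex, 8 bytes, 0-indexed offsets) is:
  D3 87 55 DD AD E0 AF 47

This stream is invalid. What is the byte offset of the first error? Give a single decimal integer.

Answer: 7

Derivation:
Byte[0]=D3: 2-byte lead, need 1 cont bytes. acc=0x13
Byte[1]=87: continuation. acc=(acc<<6)|0x07=0x4C7
Completed: cp=U+04C7 (starts at byte 0)
Byte[2]=55: 1-byte ASCII. cp=U+0055
Byte[3]=DD: 2-byte lead, need 1 cont bytes. acc=0x1D
Byte[4]=AD: continuation. acc=(acc<<6)|0x2D=0x76D
Completed: cp=U+076D (starts at byte 3)
Byte[5]=E0: 3-byte lead, need 2 cont bytes. acc=0x0
Byte[6]=AF: continuation. acc=(acc<<6)|0x2F=0x2F
Byte[7]=47: expected 10xxxxxx continuation. INVALID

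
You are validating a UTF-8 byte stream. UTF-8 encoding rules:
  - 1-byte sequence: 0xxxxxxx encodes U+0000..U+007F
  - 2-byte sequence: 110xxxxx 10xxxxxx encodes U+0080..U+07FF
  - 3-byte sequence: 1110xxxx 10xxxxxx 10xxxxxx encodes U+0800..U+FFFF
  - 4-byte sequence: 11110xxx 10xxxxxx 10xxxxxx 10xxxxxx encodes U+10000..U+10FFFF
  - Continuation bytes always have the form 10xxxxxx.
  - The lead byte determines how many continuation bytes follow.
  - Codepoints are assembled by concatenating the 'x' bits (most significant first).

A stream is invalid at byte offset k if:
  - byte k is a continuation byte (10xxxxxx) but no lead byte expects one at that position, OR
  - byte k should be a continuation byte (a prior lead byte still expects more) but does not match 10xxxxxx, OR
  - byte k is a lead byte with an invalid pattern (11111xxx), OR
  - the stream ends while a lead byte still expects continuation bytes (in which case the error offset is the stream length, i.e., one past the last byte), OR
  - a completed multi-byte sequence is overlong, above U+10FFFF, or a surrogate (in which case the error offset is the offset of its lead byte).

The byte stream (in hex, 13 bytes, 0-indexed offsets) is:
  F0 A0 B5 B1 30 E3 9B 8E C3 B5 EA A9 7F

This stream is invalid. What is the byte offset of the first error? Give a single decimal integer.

Answer: 12

Derivation:
Byte[0]=F0: 4-byte lead, need 3 cont bytes. acc=0x0
Byte[1]=A0: continuation. acc=(acc<<6)|0x20=0x20
Byte[2]=B5: continuation. acc=(acc<<6)|0x35=0x835
Byte[3]=B1: continuation. acc=(acc<<6)|0x31=0x20D71
Completed: cp=U+20D71 (starts at byte 0)
Byte[4]=30: 1-byte ASCII. cp=U+0030
Byte[5]=E3: 3-byte lead, need 2 cont bytes. acc=0x3
Byte[6]=9B: continuation. acc=(acc<<6)|0x1B=0xDB
Byte[7]=8E: continuation. acc=(acc<<6)|0x0E=0x36CE
Completed: cp=U+36CE (starts at byte 5)
Byte[8]=C3: 2-byte lead, need 1 cont bytes. acc=0x3
Byte[9]=B5: continuation. acc=(acc<<6)|0x35=0xF5
Completed: cp=U+00F5 (starts at byte 8)
Byte[10]=EA: 3-byte lead, need 2 cont bytes. acc=0xA
Byte[11]=A9: continuation. acc=(acc<<6)|0x29=0x2A9
Byte[12]=7F: expected 10xxxxxx continuation. INVALID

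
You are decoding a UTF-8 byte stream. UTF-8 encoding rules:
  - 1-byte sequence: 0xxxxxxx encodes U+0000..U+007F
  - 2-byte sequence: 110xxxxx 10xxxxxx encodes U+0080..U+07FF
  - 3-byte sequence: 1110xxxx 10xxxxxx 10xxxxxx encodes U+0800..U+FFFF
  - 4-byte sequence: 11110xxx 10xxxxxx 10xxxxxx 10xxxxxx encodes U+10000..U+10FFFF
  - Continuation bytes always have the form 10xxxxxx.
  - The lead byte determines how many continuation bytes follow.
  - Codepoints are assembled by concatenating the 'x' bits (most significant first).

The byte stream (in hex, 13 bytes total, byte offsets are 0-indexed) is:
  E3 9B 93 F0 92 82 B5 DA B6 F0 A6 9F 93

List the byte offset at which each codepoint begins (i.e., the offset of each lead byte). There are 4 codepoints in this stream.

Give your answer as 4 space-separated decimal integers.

Answer: 0 3 7 9

Derivation:
Byte[0]=E3: 3-byte lead, need 2 cont bytes. acc=0x3
Byte[1]=9B: continuation. acc=(acc<<6)|0x1B=0xDB
Byte[2]=93: continuation. acc=(acc<<6)|0x13=0x36D3
Completed: cp=U+36D3 (starts at byte 0)
Byte[3]=F0: 4-byte lead, need 3 cont bytes. acc=0x0
Byte[4]=92: continuation. acc=(acc<<6)|0x12=0x12
Byte[5]=82: continuation. acc=(acc<<6)|0x02=0x482
Byte[6]=B5: continuation. acc=(acc<<6)|0x35=0x120B5
Completed: cp=U+120B5 (starts at byte 3)
Byte[7]=DA: 2-byte lead, need 1 cont bytes. acc=0x1A
Byte[8]=B6: continuation. acc=(acc<<6)|0x36=0x6B6
Completed: cp=U+06B6 (starts at byte 7)
Byte[9]=F0: 4-byte lead, need 3 cont bytes. acc=0x0
Byte[10]=A6: continuation. acc=(acc<<6)|0x26=0x26
Byte[11]=9F: continuation. acc=(acc<<6)|0x1F=0x99F
Byte[12]=93: continuation. acc=(acc<<6)|0x13=0x267D3
Completed: cp=U+267D3 (starts at byte 9)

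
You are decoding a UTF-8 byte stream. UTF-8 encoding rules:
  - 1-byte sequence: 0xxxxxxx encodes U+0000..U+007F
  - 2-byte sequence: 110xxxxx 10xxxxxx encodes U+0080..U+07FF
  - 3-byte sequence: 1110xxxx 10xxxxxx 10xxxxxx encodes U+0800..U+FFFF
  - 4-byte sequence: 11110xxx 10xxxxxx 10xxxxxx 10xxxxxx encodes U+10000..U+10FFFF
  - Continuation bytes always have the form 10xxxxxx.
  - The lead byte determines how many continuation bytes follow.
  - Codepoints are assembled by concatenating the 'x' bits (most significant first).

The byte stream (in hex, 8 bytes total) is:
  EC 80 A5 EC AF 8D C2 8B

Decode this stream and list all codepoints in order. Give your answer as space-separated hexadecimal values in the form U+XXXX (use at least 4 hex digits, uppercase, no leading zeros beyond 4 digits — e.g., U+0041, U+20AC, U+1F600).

Answer: U+C025 U+CBCD U+008B

Derivation:
Byte[0]=EC: 3-byte lead, need 2 cont bytes. acc=0xC
Byte[1]=80: continuation. acc=(acc<<6)|0x00=0x300
Byte[2]=A5: continuation. acc=(acc<<6)|0x25=0xC025
Completed: cp=U+C025 (starts at byte 0)
Byte[3]=EC: 3-byte lead, need 2 cont bytes. acc=0xC
Byte[4]=AF: continuation. acc=(acc<<6)|0x2F=0x32F
Byte[5]=8D: continuation. acc=(acc<<6)|0x0D=0xCBCD
Completed: cp=U+CBCD (starts at byte 3)
Byte[6]=C2: 2-byte lead, need 1 cont bytes. acc=0x2
Byte[7]=8B: continuation. acc=(acc<<6)|0x0B=0x8B
Completed: cp=U+008B (starts at byte 6)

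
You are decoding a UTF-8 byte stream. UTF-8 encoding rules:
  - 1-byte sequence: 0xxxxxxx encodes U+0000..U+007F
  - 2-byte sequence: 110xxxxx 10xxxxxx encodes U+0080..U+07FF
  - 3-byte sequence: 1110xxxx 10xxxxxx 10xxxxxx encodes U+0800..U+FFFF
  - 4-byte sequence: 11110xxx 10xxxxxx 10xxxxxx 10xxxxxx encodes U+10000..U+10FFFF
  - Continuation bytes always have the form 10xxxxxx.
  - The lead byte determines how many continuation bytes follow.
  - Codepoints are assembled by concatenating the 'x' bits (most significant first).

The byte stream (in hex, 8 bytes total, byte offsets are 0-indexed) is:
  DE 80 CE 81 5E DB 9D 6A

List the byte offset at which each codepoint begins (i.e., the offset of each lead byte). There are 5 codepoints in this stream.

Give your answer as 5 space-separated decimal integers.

Answer: 0 2 4 5 7

Derivation:
Byte[0]=DE: 2-byte lead, need 1 cont bytes. acc=0x1E
Byte[1]=80: continuation. acc=(acc<<6)|0x00=0x780
Completed: cp=U+0780 (starts at byte 0)
Byte[2]=CE: 2-byte lead, need 1 cont bytes. acc=0xE
Byte[3]=81: continuation. acc=(acc<<6)|0x01=0x381
Completed: cp=U+0381 (starts at byte 2)
Byte[4]=5E: 1-byte ASCII. cp=U+005E
Byte[5]=DB: 2-byte lead, need 1 cont bytes. acc=0x1B
Byte[6]=9D: continuation. acc=(acc<<6)|0x1D=0x6DD
Completed: cp=U+06DD (starts at byte 5)
Byte[7]=6A: 1-byte ASCII. cp=U+006A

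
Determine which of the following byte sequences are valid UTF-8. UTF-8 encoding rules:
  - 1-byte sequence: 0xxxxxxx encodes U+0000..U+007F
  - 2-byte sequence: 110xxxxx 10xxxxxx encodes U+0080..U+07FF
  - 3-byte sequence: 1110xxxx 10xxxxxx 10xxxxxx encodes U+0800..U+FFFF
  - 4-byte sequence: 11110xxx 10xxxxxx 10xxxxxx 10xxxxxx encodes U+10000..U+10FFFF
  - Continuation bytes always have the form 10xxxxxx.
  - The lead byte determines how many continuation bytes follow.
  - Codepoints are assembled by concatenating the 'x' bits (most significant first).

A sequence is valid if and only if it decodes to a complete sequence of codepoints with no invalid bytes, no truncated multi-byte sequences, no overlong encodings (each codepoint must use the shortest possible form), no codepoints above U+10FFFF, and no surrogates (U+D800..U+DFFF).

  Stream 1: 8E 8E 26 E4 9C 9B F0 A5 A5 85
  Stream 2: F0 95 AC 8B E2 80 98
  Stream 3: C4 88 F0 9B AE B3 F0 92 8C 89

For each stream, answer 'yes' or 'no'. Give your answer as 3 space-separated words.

Stream 1: error at byte offset 0. INVALID
Stream 2: decodes cleanly. VALID
Stream 3: decodes cleanly. VALID

Answer: no yes yes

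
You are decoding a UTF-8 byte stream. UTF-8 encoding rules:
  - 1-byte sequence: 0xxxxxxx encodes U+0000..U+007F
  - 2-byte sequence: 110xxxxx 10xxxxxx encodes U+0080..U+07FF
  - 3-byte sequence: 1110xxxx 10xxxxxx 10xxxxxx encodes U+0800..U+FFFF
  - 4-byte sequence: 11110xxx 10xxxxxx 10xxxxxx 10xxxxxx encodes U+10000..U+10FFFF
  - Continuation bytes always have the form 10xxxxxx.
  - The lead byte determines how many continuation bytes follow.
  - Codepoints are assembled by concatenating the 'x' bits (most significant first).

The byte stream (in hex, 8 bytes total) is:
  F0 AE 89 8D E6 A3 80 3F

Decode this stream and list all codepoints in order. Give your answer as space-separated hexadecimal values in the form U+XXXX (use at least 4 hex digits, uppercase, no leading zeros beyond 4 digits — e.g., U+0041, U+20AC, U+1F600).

Byte[0]=F0: 4-byte lead, need 3 cont bytes. acc=0x0
Byte[1]=AE: continuation. acc=(acc<<6)|0x2E=0x2E
Byte[2]=89: continuation. acc=(acc<<6)|0x09=0xB89
Byte[3]=8D: continuation. acc=(acc<<6)|0x0D=0x2E24D
Completed: cp=U+2E24D (starts at byte 0)
Byte[4]=E6: 3-byte lead, need 2 cont bytes. acc=0x6
Byte[5]=A3: continuation. acc=(acc<<6)|0x23=0x1A3
Byte[6]=80: continuation. acc=(acc<<6)|0x00=0x68C0
Completed: cp=U+68C0 (starts at byte 4)
Byte[7]=3F: 1-byte ASCII. cp=U+003F

Answer: U+2E24D U+68C0 U+003F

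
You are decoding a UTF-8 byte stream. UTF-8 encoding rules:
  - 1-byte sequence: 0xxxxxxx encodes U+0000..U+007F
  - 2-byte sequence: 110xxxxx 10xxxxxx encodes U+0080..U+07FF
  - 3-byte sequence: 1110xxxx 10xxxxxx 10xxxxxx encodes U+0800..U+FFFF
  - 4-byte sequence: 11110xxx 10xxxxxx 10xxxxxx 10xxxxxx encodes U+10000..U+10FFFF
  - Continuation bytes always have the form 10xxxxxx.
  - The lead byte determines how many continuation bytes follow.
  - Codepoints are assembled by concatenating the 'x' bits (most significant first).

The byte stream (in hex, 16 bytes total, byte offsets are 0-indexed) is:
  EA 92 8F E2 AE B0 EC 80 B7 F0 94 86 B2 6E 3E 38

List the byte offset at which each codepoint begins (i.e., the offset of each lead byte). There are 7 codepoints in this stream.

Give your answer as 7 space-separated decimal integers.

Answer: 0 3 6 9 13 14 15

Derivation:
Byte[0]=EA: 3-byte lead, need 2 cont bytes. acc=0xA
Byte[1]=92: continuation. acc=(acc<<6)|0x12=0x292
Byte[2]=8F: continuation. acc=(acc<<6)|0x0F=0xA48F
Completed: cp=U+A48F (starts at byte 0)
Byte[3]=E2: 3-byte lead, need 2 cont bytes. acc=0x2
Byte[4]=AE: continuation. acc=(acc<<6)|0x2E=0xAE
Byte[5]=B0: continuation. acc=(acc<<6)|0x30=0x2BB0
Completed: cp=U+2BB0 (starts at byte 3)
Byte[6]=EC: 3-byte lead, need 2 cont bytes. acc=0xC
Byte[7]=80: continuation. acc=(acc<<6)|0x00=0x300
Byte[8]=B7: continuation. acc=(acc<<6)|0x37=0xC037
Completed: cp=U+C037 (starts at byte 6)
Byte[9]=F0: 4-byte lead, need 3 cont bytes. acc=0x0
Byte[10]=94: continuation. acc=(acc<<6)|0x14=0x14
Byte[11]=86: continuation. acc=(acc<<6)|0x06=0x506
Byte[12]=B2: continuation. acc=(acc<<6)|0x32=0x141B2
Completed: cp=U+141B2 (starts at byte 9)
Byte[13]=6E: 1-byte ASCII. cp=U+006E
Byte[14]=3E: 1-byte ASCII. cp=U+003E
Byte[15]=38: 1-byte ASCII. cp=U+0038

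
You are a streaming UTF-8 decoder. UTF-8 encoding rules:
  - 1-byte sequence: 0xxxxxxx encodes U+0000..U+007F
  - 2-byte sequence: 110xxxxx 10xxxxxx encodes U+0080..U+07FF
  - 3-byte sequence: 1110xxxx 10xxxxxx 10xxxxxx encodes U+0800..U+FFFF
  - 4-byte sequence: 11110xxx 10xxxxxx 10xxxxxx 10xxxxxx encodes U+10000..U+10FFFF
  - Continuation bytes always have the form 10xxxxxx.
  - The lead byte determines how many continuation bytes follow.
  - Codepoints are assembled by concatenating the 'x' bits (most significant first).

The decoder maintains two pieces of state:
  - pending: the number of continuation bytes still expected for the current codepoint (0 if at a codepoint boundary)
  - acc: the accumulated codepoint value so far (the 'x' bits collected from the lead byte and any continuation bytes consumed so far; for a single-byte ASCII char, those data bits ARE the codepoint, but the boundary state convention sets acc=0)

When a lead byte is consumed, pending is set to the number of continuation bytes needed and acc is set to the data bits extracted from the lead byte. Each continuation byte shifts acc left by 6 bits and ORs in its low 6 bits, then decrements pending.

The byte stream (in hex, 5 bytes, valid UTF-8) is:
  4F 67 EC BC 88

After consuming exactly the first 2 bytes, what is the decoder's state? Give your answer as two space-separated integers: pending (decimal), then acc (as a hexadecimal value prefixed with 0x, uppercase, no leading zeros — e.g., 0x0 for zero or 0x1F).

Answer: 0 0x0

Derivation:
Byte[0]=4F: 1-byte. pending=0, acc=0x0
Byte[1]=67: 1-byte. pending=0, acc=0x0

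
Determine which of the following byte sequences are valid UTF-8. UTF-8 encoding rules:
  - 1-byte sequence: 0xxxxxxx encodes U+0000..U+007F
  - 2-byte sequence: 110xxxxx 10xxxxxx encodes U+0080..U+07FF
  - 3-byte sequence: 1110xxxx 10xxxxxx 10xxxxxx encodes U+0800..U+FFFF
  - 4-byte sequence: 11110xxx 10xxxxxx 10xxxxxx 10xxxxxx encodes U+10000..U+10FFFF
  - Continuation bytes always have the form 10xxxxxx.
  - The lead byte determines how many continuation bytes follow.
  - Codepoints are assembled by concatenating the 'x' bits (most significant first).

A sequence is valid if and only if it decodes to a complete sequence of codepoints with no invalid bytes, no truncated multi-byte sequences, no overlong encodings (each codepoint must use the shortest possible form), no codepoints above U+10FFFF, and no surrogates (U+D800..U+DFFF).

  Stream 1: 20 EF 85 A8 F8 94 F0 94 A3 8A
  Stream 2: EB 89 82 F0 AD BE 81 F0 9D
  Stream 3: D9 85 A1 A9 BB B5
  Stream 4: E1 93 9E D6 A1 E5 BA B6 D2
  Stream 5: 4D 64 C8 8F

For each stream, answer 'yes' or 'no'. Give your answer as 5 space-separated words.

Stream 1: error at byte offset 4. INVALID
Stream 2: error at byte offset 9. INVALID
Stream 3: error at byte offset 2. INVALID
Stream 4: error at byte offset 9. INVALID
Stream 5: decodes cleanly. VALID

Answer: no no no no yes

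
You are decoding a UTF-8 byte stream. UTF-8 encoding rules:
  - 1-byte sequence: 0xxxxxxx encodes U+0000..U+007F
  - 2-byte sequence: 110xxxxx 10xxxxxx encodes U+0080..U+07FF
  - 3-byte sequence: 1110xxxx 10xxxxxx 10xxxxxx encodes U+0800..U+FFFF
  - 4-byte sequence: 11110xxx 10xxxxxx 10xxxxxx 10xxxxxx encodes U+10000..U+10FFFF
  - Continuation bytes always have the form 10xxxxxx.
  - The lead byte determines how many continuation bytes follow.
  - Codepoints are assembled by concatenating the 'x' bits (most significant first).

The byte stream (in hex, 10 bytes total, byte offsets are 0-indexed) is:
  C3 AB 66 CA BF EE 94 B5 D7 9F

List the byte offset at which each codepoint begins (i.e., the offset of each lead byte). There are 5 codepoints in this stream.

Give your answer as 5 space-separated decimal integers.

Answer: 0 2 3 5 8

Derivation:
Byte[0]=C3: 2-byte lead, need 1 cont bytes. acc=0x3
Byte[1]=AB: continuation. acc=(acc<<6)|0x2B=0xEB
Completed: cp=U+00EB (starts at byte 0)
Byte[2]=66: 1-byte ASCII. cp=U+0066
Byte[3]=CA: 2-byte lead, need 1 cont bytes. acc=0xA
Byte[4]=BF: continuation. acc=(acc<<6)|0x3F=0x2BF
Completed: cp=U+02BF (starts at byte 3)
Byte[5]=EE: 3-byte lead, need 2 cont bytes. acc=0xE
Byte[6]=94: continuation. acc=(acc<<6)|0x14=0x394
Byte[7]=B5: continuation. acc=(acc<<6)|0x35=0xE535
Completed: cp=U+E535 (starts at byte 5)
Byte[8]=D7: 2-byte lead, need 1 cont bytes. acc=0x17
Byte[9]=9F: continuation. acc=(acc<<6)|0x1F=0x5DF
Completed: cp=U+05DF (starts at byte 8)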